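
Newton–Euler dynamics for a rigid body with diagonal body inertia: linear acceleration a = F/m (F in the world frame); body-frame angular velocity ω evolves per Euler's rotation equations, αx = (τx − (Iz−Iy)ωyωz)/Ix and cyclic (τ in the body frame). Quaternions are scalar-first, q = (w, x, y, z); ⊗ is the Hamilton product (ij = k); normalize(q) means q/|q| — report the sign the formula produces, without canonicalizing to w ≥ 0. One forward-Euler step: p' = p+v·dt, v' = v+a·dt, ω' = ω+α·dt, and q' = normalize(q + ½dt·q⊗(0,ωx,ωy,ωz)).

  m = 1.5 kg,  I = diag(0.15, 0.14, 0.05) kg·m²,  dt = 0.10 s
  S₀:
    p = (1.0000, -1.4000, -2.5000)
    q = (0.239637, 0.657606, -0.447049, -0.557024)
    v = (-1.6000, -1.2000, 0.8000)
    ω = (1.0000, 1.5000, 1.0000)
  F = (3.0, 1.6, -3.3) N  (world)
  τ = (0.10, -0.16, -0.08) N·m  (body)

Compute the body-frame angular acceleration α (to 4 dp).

ω×(Iω) gyroscopic = (-0.1350, 0.1000, -0.0150)
(τ − ω×Iω)/I = (1.5667, -1.8571, -1.3000)

α = (1.5667, -1.8571, -1.3000)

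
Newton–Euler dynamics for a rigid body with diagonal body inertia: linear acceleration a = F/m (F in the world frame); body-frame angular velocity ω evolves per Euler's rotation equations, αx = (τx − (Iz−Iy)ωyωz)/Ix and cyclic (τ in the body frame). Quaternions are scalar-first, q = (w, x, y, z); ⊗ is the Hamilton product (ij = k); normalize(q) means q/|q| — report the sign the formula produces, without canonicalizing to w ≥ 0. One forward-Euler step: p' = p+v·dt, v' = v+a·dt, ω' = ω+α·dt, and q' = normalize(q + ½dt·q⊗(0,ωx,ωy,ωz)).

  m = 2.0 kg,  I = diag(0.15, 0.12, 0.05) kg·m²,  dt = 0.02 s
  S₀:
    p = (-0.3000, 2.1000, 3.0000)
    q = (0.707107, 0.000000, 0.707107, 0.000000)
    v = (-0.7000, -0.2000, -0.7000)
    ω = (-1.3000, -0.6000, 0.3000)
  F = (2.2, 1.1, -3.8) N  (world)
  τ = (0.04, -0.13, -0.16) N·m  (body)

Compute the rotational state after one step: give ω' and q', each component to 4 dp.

ω' = (-1.2963, -0.6152, 0.2454)
q' = (0.7113, -0.0071, 0.7028, 0.0113)

precession coupling ω×(Iω) = (0.0126, -0.0390, -0.0234)
(τ − ω×Iω)/I = (0.1827, -0.7583, -2.7320)
ω' = ω + α·dt = (-1.2963, -0.6152, 0.2454)
2q̇ = q⊗(0,ω) = (0.4242642, -0.7071070, -0.4242642, 1.1313712)
q + ½dt·q⊗(0,ω), renormalized = (0.7113, -0.0071, 0.7028, 0.0113)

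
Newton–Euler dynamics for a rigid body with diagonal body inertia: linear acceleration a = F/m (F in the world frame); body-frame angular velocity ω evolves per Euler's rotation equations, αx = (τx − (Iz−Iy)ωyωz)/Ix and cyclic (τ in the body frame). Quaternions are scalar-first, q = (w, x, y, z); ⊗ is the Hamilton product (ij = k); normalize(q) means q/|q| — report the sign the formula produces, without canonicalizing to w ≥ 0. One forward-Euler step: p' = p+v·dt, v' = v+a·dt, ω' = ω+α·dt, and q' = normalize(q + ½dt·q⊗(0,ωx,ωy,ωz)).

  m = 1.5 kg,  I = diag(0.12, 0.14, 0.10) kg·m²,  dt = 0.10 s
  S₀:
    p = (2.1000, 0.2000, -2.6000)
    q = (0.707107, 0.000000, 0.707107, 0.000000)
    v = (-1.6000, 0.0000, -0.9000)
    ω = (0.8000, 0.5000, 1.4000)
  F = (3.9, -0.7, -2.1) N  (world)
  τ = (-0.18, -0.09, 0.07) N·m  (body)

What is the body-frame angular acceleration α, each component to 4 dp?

α = (-1.2667, -0.8029, 0.6200)

ω×(Iω) gyroscopic = (-0.0280, 0.0224, 0.0080)
α = I⁻¹(τ − ω×Iω) = (-1.2667, -0.8029, 0.6200)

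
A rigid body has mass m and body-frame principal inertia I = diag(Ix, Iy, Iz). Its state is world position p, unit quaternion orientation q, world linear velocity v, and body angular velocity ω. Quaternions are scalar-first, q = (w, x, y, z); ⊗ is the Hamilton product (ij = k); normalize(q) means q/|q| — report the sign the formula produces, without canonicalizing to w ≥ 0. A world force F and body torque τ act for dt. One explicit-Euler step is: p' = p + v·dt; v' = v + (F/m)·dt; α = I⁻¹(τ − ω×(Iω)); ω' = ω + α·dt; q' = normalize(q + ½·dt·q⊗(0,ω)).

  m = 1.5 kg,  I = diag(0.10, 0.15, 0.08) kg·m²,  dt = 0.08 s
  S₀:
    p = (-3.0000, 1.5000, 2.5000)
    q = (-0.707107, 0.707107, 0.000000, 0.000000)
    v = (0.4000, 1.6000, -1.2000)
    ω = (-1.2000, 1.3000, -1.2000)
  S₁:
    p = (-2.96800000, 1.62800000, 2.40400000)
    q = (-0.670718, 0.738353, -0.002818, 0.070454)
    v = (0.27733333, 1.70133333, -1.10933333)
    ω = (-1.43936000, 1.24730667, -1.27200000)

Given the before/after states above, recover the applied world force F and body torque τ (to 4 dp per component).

ω₁ − ω₀ = (-0.23936000, -0.05269333, -0.07200000)
applied torque τ = (-0.1900, -0.0700, -0.1500)
v₁ − v₀ = (-0.12266667, 0.10133333, 0.09066667)
m·(v₁−v₀)/dt = (-2.3000, 1.9000, 1.7000)

F = (-2.3000, 1.9000, 1.7000)
τ = (-0.1900, -0.0700, -0.1500)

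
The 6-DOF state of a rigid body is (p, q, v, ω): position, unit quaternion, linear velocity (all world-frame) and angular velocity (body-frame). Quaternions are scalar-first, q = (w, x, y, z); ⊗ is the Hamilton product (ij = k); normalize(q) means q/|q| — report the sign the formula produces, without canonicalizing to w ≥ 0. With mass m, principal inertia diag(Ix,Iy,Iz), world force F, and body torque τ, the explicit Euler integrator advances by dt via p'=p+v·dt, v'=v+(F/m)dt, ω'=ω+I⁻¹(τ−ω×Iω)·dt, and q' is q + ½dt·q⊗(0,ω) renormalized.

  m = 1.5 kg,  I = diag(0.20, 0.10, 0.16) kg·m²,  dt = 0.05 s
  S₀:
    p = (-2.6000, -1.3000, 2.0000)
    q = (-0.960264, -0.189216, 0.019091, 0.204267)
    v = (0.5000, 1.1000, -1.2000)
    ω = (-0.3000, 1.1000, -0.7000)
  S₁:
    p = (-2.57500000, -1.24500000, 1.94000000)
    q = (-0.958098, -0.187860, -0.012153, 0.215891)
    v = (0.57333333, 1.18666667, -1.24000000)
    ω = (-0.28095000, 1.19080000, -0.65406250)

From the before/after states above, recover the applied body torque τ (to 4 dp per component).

ω₁ − ω₀ = (0.01905000, 0.09080000, 0.04593750)
precession coupling = (-0.0462, 0.0084, 0.0330)
I·α + gyro = (0.0300, 0.1900, 0.1800)

τ = (0.0300, 0.1900, 0.1800)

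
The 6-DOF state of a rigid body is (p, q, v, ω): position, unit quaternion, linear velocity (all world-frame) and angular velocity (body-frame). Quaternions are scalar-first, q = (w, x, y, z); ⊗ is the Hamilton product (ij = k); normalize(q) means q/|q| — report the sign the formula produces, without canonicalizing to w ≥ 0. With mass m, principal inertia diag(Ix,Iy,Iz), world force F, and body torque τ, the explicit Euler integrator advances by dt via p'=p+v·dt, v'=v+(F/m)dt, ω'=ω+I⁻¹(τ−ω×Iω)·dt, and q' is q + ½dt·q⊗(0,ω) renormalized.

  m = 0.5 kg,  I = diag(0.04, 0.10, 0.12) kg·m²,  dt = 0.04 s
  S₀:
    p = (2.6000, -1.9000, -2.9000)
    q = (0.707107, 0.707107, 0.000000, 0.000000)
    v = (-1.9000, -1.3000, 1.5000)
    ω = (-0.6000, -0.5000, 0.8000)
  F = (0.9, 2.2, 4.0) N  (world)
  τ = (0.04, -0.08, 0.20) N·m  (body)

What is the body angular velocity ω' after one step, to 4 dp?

ω' = (-0.5520, -0.5474, 0.8607)

(τ − ω×Iω)/I = (1.2000, -1.1840, 1.5167)
ω' = ω + α·dt = (-0.5520, -0.5474, 0.8607)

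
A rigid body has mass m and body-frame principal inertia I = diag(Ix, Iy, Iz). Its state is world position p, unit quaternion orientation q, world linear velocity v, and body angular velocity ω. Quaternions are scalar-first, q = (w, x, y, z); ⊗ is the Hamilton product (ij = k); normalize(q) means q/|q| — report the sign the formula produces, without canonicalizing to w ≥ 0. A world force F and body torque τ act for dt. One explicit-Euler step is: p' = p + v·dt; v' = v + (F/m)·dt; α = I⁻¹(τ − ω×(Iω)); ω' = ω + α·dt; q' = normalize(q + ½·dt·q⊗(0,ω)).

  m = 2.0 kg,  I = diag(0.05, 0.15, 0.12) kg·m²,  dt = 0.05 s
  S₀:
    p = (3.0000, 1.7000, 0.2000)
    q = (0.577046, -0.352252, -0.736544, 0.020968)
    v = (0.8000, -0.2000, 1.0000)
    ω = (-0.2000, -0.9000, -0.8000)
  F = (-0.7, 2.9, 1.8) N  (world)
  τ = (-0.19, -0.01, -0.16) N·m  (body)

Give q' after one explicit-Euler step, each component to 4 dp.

q' = (0.5589, -0.3398, -0.7563, 0.0137)

q⊗(0,ω) = (-0.7165656, 0.4926972, -0.8053366, -0.2919188)
updated quaternion q' = (0.5589, -0.3398, -0.7563, 0.0137)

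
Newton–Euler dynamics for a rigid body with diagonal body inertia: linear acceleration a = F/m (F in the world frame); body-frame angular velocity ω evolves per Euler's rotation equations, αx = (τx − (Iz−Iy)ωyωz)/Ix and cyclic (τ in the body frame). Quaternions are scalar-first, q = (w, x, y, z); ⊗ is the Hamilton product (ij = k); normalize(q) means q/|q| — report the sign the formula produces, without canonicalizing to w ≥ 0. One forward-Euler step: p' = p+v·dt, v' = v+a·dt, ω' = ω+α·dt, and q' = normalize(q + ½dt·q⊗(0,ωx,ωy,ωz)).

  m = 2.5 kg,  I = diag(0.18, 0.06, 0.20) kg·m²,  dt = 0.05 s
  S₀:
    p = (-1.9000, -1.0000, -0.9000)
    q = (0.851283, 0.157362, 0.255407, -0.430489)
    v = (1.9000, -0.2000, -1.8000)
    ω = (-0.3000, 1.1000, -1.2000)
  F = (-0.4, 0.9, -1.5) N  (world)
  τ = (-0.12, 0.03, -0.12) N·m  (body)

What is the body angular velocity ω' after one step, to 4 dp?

ω' = (-0.2820, 1.1310, -1.2399)

precession coupling ω×(Iω) = (-0.1848, -0.0072, 0.0396)
(τ − ω×Iω)/I = (0.3600, 0.6200, -0.7980)
new body rate ω' = (-0.2820, 1.1310, -1.2399)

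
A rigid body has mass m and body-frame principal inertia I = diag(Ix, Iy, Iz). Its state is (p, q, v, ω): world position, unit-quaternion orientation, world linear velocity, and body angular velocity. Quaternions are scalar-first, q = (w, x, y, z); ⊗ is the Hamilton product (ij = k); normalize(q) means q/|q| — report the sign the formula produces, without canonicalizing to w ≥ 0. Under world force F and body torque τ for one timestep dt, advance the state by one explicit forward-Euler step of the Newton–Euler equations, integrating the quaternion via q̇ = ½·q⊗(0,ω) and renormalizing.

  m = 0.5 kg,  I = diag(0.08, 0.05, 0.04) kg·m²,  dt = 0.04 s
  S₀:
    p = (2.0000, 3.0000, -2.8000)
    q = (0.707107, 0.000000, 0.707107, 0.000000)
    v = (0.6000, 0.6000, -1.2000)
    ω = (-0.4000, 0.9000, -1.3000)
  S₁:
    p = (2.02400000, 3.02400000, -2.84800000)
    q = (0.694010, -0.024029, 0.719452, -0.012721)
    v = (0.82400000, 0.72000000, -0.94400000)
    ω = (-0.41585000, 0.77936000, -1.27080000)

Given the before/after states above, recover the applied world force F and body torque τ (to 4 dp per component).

F = (2.8000, 1.5000, 3.2000)
τ = (-0.0200, -0.1300, 0.0400)

ω₁ − ω₀ = (-0.01585000, -0.12064000, 0.02920000)
τ = I·(Δω/dt) + ω₀×(Iω₀) = (-0.0200, -0.1300, 0.0400)
v₁ − v₀ = (0.22400000, 0.12000000, 0.25600000)
m·(v₁−v₀)/dt = (2.8000, 1.5000, 3.2000)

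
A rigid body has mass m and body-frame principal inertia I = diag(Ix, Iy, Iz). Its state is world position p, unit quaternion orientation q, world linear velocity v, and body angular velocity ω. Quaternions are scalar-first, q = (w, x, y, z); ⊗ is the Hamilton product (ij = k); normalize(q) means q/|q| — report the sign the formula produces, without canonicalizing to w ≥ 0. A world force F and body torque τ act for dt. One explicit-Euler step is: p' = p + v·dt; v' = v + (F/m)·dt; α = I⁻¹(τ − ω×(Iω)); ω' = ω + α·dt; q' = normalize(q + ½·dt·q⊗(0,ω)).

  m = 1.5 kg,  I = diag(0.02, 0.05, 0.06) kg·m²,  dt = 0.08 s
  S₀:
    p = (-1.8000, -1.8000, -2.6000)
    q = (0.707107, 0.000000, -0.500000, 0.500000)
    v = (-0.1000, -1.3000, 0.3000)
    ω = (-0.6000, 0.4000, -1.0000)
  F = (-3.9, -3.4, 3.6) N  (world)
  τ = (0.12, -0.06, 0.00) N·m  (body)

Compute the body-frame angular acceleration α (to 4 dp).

α = (6.2000, -0.7200, 0.1200)

ω×(Iω) gyroscopic = (-0.0040, -0.0240, -0.0072)
α = I⁻¹(τ − ω×Iω) = (6.2000, -0.7200, 0.1200)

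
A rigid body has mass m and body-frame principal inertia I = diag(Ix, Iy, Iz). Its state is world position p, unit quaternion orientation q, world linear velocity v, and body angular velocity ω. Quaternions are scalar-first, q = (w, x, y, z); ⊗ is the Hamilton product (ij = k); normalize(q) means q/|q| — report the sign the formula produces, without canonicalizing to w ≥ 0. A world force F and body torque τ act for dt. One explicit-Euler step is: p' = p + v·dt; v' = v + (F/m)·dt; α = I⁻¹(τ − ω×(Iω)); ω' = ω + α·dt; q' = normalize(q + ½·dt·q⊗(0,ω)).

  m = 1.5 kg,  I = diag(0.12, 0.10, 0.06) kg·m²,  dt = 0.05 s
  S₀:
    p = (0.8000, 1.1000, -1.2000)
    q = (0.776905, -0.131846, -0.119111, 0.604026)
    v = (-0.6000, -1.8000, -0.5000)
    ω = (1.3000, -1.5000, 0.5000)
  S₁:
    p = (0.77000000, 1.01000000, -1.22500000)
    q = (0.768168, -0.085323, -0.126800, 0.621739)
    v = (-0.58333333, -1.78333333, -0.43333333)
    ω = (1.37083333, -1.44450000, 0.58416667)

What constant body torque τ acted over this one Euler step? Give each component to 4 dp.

rate change Δω = (0.07083333, 0.05550000, 0.08416667)
τ = I·(Δω/dt) + ω₀×(Iω₀) = (0.2000, 0.1500, 0.1400)

τ = (0.2000, 0.1500, 0.1400)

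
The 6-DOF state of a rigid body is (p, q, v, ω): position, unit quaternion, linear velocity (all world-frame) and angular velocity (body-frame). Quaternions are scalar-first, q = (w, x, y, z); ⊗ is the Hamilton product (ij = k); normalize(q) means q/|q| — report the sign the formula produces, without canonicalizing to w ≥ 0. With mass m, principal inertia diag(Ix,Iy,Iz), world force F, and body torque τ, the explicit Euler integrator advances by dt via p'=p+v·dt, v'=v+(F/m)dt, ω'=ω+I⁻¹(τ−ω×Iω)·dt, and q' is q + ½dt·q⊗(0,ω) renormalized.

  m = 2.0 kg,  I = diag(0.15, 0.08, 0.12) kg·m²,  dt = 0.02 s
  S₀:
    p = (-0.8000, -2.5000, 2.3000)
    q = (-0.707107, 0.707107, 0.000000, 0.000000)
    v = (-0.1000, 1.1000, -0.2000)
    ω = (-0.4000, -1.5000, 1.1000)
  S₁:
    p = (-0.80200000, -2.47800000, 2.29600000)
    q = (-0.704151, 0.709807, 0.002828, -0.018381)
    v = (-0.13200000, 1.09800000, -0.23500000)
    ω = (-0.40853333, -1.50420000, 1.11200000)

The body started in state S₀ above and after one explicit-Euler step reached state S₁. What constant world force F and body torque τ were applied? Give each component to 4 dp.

F = (-3.2000, -0.2000, -3.5000)
τ = (-0.1300, -0.0300, 0.0300)

Δv = v₁−v₀ = (-0.03200000, -0.00200000, -0.03500000)
m·(v₁−v₀)/dt = (-3.2000, -0.2000, -3.5000)
Δω = ω₁−ω₀ = (-0.00853333, -0.00420000, 0.01200000)
precession coupling = (-0.0660, -0.0132, -0.0420)
τ = I·(Δω/dt) + ω₀×(Iω₀) = (-0.1300, -0.0300, 0.0300)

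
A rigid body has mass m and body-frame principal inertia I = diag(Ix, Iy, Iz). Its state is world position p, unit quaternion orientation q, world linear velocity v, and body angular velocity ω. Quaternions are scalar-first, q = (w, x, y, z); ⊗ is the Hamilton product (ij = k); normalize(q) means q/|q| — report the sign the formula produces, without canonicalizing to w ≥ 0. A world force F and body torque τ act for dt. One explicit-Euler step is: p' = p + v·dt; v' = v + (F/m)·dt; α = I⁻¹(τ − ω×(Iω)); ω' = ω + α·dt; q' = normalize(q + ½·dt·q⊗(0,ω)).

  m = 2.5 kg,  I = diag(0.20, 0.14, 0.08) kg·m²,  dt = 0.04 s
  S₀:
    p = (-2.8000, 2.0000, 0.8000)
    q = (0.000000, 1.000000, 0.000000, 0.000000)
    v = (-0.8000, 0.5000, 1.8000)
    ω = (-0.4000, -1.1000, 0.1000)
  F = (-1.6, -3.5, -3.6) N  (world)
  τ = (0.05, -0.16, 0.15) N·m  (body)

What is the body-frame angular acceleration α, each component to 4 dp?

α = (0.2170, -1.1086, 2.2050)

ω×(Iω) gyroscopic = (0.0066, -0.0048, -0.0264)
angular accel α = (0.2170, -1.1086, 2.2050)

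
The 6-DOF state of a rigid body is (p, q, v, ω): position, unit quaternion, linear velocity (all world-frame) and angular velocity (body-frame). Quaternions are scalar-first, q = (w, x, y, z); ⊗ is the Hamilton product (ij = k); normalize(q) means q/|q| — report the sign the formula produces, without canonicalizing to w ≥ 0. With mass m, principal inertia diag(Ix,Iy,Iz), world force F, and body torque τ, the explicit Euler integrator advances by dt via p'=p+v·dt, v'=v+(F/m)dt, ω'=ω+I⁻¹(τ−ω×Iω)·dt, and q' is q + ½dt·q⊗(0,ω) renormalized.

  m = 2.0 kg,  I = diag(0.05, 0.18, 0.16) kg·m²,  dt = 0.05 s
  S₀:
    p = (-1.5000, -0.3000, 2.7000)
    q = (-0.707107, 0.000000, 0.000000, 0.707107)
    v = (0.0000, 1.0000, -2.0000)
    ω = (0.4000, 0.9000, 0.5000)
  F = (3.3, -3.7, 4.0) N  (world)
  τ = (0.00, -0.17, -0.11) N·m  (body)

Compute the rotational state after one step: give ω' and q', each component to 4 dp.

precession coupling ω×(Iω) = (-0.0090, -0.0220, 0.0468)
α = I⁻¹(τ − ω×Iω) = (0.1800, -0.8222, -0.9800)
new body rate ω' = (0.4090, 0.8589, 0.4510)
2q̇ = q⊗(0,ω) = (-0.3535535, -0.9192391, -0.3535535, -0.3535535)
q + ½dt·q⊗(0,ω), renormalized = (-0.7157, -0.0230, -0.0088, 0.6980)

ω' = (0.4090, 0.8589, 0.4510)
q' = (-0.7157, -0.0230, -0.0088, 0.6980)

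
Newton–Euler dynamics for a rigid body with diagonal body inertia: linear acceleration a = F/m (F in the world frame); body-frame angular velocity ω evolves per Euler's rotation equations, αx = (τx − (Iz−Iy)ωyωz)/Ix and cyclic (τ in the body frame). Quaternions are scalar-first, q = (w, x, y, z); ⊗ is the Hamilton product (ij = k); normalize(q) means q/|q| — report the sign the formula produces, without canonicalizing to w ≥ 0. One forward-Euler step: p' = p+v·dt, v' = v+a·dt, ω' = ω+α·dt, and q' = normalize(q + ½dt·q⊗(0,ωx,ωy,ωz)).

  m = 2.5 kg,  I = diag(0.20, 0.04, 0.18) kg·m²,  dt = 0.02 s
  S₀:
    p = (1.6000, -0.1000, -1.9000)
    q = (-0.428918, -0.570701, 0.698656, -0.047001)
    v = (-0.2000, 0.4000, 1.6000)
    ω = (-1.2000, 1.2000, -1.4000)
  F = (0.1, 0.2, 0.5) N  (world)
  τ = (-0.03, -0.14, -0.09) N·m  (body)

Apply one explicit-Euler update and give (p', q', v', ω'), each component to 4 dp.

p' = (1.5960, -0.0920, -1.8680)
q' = (-0.4447, -0.5746, 0.6859, -0.0395)
v' = (-0.1992, 0.4016, 1.6040)
ω' = (-1.1795, 1.1132, -1.4356)

precession coupling ω×(Iω) = (-0.2352, 0.0336, 0.2304)
(τ − ω×Iω)/I = (1.0260, -4.3400, -1.7800)
ω + α·dt = (-1.1795, 1.1132, -1.4356)
q⊗(0,ω) = (-1.5890298, -0.4070156, -1.2572818, 0.7540312)
q + ½dt·q⊗(0,ω), renormalized = (-0.4447, -0.5746, 0.6859, -0.0395)
p' = p + v·dt = (1.5960, -0.0920, -1.8680)
v + (F/m)dt = (-0.1992, 0.4016, 1.6040)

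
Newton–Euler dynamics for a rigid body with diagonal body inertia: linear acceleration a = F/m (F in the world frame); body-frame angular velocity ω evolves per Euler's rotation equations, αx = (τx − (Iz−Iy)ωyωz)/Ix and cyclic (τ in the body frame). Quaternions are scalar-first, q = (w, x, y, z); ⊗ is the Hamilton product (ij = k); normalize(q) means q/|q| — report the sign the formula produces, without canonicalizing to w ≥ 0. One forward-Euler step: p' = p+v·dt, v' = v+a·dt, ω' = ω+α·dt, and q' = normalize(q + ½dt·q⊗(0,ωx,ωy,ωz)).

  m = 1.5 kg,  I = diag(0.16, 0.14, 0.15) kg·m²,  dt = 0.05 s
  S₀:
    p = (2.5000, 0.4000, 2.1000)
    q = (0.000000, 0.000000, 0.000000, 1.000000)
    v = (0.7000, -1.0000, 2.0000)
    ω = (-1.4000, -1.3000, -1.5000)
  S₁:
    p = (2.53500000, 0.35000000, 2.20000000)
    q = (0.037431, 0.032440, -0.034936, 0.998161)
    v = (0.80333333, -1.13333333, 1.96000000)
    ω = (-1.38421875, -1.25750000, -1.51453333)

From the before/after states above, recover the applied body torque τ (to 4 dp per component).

τ = (0.0700, 0.1400, -0.0800)

Δω = ω₁−ω₀ = (0.01578125, 0.04250000, -0.01453333)
τ = I·(Δω/dt) + ω₀×(Iω₀) = (0.0700, 0.1400, -0.0800)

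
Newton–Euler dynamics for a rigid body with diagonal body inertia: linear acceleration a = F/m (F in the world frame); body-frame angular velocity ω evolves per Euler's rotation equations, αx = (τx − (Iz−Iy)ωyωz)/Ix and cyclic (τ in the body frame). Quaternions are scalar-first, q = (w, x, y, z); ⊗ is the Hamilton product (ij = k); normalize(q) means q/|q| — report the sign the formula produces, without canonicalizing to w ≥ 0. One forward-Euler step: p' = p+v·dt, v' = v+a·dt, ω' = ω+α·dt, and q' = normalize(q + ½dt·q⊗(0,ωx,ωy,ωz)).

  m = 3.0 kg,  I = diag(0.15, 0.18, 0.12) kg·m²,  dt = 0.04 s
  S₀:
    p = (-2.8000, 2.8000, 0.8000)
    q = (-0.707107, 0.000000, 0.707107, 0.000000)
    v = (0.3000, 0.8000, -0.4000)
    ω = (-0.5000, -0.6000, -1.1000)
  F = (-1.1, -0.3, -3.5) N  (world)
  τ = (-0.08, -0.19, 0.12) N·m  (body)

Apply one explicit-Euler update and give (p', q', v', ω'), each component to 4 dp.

new position p' = (-2.7880, 2.8320, 0.7840)
new velocity v' = (0.2853, 0.7960, -0.4467)
(τ − ω×Iω)/I = (-0.2693, -1.1472, 0.9250)
ω' = ω + α·dt = (-0.5108, -0.6459, -1.0630)
q⊗(0,ω) = (0.4242642, -0.4242642, 0.4242642, 1.1313712)
q + ½dt·q⊗(0,ω), renormalized = (-0.6984, -0.0085, 0.7153, 0.0226)

p' = (-2.7880, 2.8320, 0.7840)
q' = (-0.6984, -0.0085, 0.7153, 0.0226)
v' = (0.2853, 0.7960, -0.4467)
ω' = (-0.5108, -0.6459, -1.0630)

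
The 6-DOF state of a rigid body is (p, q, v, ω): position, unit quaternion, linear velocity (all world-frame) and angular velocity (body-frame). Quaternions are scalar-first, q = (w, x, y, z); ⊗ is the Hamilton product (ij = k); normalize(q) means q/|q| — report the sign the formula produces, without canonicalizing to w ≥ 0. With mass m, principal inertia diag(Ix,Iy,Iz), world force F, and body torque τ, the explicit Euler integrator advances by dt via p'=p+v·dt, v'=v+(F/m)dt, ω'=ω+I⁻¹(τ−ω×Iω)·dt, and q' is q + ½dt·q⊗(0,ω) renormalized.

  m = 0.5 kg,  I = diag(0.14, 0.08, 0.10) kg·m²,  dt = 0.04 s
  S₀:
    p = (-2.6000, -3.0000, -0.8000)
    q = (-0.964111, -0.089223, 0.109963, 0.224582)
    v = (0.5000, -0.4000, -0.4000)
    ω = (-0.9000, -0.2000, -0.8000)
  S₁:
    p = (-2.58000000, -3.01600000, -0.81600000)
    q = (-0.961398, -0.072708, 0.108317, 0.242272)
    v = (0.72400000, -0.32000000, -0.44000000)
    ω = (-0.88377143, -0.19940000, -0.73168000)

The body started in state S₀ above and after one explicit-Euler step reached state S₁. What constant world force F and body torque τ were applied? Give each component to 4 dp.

F = (2.8000, 1.0000, -0.5000)
τ = (0.0600, 0.0300, 0.1600)

rate change Δω = (0.01622857, 0.00060000, 0.06832000)
ω₀×(Iω₀) = (0.0032, 0.0288, -0.0108)
applied torque τ = (0.0600, 0.0300, 0.1600)
velocity change Δv = (0.22400000, 0.08000000, -0.04000000)
m·(v₁−v₀)/dt = (2.8000, 1.0000, -0.5000)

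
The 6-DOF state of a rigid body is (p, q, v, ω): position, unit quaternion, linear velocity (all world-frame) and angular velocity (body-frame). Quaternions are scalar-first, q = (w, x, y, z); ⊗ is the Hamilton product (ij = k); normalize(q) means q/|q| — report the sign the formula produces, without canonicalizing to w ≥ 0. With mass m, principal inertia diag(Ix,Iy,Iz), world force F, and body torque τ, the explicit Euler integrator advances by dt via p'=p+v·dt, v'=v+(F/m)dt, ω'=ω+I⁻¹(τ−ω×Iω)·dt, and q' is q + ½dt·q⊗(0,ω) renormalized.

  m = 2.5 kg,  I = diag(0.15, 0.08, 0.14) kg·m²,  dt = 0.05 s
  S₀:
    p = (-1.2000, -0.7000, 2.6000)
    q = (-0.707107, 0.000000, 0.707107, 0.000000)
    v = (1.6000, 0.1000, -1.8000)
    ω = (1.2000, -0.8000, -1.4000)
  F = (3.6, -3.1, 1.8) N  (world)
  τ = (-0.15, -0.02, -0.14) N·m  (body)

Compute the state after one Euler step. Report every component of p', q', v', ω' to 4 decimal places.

p' = (-1.1200, -0.6950, 2.5100)
q' = (-0.6921, -0.0459, 0.7203, 0.0035)
v' = (1.6720, 0.0380, -1.7640)
ω' = (1.1276, -0.8020, -1.4740)

ω×(Iω) gyroscopic = (0.0672, -0.0168, 0.0672)
(τ − ω×Iω)/I = (-1.4480, -0.0400, -1.4800)
ω' = ω + α·dt = (1.1276, -0.8020, -1.4740)
2q̇ = q⊗(0,ω) = (0.5656856, -1.8384782, 0.5656856, 0.1414214)
q' = normalize(q + ½dt·q⊗(0,ω)) = (-0.6921, -0.0459, 0.7203, 0.0035)
a = (1.4400, -1.2400, 0.7200)
p + v·dt = (-1.1200, -0.6950, 2.5100)
new velocity v' = (1.6720, 0.0380, -1.7640)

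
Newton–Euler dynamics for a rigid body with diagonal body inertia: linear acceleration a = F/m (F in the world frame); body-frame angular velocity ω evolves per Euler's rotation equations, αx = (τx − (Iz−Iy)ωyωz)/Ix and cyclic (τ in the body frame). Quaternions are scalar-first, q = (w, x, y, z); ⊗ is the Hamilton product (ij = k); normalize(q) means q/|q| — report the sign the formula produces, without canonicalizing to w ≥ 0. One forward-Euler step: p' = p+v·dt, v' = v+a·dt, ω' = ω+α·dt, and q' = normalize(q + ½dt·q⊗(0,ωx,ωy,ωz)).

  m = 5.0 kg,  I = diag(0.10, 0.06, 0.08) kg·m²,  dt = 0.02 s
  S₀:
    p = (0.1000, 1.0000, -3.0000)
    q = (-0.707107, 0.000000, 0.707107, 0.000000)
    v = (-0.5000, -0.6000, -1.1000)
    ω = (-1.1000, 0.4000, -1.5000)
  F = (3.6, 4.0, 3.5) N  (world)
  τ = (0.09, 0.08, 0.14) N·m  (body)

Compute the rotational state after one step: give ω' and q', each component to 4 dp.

ω' = (-1.0796, 0.4157, -1.4694)
q' = (-0.7098, -0.0028, 0.7042, 0.0184)

precession coupling ω×(Iω) = (-0.0120, 0.0330, 0.0176)
(τ − ω×Iω)/I = (1.0200, 0.7833, 1.5300)
new body rate ω' = (-1.0796, 0.4157, -1.4694)
q⊗(0,ω) = (-0.2828428, -0.2828428, -0.2828428, 1.8384782)
q' = normalize(q + ½dt·q⊗(0,ω)) = (-0.7098, -0.0028, 0.7042, 0.0184)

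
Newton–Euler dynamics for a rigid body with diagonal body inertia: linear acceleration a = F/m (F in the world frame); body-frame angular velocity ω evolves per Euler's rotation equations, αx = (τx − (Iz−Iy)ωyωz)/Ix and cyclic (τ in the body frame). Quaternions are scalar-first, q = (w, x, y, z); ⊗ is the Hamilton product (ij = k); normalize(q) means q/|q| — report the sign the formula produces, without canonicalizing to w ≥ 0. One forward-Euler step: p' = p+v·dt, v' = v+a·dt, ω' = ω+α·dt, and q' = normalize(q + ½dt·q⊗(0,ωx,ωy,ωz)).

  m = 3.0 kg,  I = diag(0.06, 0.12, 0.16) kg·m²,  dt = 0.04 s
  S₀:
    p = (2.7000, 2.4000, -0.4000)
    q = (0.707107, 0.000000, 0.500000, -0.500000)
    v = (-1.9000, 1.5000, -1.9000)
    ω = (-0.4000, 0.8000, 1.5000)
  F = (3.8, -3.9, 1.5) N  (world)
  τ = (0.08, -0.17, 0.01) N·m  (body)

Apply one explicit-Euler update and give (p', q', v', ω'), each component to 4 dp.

a = F/m = (1.2667, -1.3000, 0.5000)
p + v·dt = (2.6240, 2.4600, -0.4760)
new velocity v' = (-1.8493, 1.4480, -1.8800)
angular accel α = (0.5333, -1.9167, 0.1825)
ω + α·dt = (-0.3787, 0.7233, 1.5073)
Hamilton product q⊗(0,ω) = (0.3500000, 0.8671572, 0.7656856, 1.2606605)
q + ½dt·q⊗(0,ω), renormalized = (0.7137, 0.0173, 0.5150, -0.4745)

p' = (2.6240, 2.4600, -0.4760)
q' = (0.7137, 0.0173, 0.5150, -0.4745)
v' = (-1.8493, 1.4480, -1.8800)
ω' = (-0.3787, 0.7233, 1.5073)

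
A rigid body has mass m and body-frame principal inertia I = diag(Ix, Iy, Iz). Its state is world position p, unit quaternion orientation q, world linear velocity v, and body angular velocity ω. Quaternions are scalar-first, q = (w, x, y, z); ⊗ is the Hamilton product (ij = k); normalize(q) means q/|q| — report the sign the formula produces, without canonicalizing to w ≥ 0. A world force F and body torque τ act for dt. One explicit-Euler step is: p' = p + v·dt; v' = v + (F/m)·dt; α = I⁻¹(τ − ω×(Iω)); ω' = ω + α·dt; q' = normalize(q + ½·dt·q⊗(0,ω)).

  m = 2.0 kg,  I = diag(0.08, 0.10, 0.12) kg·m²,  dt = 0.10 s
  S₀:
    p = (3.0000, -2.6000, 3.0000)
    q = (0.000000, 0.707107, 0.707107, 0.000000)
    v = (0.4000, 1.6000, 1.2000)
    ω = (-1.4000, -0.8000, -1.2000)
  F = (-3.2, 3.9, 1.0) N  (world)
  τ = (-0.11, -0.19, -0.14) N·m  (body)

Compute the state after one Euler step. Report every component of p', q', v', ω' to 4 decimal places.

p' = (3.0400, -2.4400, 3.1200)
q' = (0.0774, 0.6613, 0.7458, 0.0211)
v' = (0.2400, 1.7950, 1.2500)
ω' = (-1.5615, -0.9228, -1.3353)

ω×(Iω) gyroscopic = (0.0192, -0.0672, 0.0224)
(τ − ω×Iω)/I = (-1.6150, -1.2280, -1.3533)
new body rate ω' = (-1.5615, -0.9228, -1.3353)
q⊗(0,ω) = (1.5556354, -0.8485284, 0.8485284, 0.4242642)
updated quaternion q' = (0.0774, 0.6613, 0.7458, 0.0211)
linear accel F/m = (-1.6000, 1.9500, 0.5000)
p + v·dt = (3.0400, -2.4400, 3.1200)
v + (F/m)dt = (0.2400, 1.7950, 1.2500)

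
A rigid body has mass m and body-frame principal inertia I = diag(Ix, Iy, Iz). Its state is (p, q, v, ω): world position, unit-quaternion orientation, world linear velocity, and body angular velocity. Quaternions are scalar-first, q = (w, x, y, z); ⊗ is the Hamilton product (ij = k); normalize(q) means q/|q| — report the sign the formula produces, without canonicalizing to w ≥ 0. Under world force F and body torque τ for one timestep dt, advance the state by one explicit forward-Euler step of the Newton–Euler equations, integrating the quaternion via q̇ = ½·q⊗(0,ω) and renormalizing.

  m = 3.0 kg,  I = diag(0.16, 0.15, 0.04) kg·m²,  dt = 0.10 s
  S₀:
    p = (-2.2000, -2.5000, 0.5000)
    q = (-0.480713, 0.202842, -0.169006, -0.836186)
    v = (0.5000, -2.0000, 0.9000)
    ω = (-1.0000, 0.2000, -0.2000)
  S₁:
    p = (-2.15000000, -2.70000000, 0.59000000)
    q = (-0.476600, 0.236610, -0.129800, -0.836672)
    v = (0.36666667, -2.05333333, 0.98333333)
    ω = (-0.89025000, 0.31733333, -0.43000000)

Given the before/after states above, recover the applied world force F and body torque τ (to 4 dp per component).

F = (-4.0000, -1.6000, 2.5000)
τ = (0.1800, 0.2000, -0.0900)

Δω = ω₁−ω₀ = (0.10975000, 0.11733333, -0.23000000)
precession coupling = (0.0044, 0.0240, 0.0020)
τ = I·(Δω/dt) + ω₀×(Iω₀) = (0.1800, 0.2000, -0.0900)
v₁ − v₀ = (-0.13333333, -0.05333333, 0.08333333)
applied force F = (-4.0000, -1.6000, 2.5000)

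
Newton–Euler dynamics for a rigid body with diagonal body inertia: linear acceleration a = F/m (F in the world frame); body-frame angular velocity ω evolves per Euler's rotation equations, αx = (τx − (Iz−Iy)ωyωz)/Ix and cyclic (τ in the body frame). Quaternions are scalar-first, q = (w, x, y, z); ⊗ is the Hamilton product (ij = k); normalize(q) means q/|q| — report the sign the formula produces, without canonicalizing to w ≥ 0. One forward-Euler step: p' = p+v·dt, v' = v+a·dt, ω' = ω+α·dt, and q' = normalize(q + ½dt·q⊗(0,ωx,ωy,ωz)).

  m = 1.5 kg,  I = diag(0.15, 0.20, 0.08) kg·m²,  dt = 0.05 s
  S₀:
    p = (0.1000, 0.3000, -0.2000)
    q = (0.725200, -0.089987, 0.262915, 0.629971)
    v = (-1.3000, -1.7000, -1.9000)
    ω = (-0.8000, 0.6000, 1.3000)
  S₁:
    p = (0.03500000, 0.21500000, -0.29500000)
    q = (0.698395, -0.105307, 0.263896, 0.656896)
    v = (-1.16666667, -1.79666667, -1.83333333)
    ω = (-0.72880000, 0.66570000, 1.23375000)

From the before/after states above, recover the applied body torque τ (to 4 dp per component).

ω₁ − ω₀ = (0.07120000, 0.06570000, -0.06625000)
τ = I·(Δω/dt) + ω₀×(Iω₀) = (0.1200, 0.1900, -0.1300)

τ = (0.1200, 0.1900, -0.1300)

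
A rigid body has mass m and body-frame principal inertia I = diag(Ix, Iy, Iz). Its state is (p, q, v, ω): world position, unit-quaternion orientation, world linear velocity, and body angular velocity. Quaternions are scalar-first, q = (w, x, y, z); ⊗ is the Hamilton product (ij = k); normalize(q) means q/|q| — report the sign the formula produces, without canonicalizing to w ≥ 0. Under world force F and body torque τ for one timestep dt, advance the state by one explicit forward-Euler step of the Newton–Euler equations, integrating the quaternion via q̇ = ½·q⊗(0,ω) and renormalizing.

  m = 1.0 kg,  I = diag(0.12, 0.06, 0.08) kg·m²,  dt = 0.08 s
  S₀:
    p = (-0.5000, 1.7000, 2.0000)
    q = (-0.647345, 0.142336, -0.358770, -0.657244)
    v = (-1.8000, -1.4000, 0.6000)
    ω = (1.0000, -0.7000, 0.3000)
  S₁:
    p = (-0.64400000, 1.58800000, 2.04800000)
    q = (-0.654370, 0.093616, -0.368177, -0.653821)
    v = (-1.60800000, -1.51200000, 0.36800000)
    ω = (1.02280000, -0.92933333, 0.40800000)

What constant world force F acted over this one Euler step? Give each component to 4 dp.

v₁ − v₀ = (0.19200000, -0.11200000, -0.23200000)
m·(v₁−v₀)/dt = (2.4000, -1.4000, -2.9000)

F = (2.4000, -1.4000, -2.9000)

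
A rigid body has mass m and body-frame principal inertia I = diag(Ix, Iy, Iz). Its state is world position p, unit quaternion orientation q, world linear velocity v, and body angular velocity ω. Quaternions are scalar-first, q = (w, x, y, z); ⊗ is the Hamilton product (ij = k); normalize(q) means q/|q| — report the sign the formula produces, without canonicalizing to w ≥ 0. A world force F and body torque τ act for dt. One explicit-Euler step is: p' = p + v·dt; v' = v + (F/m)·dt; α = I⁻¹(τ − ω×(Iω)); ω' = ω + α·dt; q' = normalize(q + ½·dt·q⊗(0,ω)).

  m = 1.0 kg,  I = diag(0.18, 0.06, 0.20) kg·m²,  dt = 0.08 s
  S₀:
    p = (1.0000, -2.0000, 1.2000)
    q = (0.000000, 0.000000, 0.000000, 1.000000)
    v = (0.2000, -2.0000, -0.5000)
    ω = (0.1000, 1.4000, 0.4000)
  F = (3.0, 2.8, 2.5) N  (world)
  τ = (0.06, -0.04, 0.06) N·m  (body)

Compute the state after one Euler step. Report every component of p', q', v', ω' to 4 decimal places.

precession coupling ω×(Iω) = (0.0784, -0.0008, -0.0168)
angular accel α = (-0.1022, -0.6533, 0.3840)
new body rate ω' = (0.0918, 1.3477, 0.4307)
q⊗(0,ω) = (-0.4000000, -1.4000000, 0.1000000, 0.0000000)
q + ½dt·q⊗(0,ω), renormalized = (-0.0160, -0.0559, 0.0040, 0.9983)
a = F/m = (3.0000, 2.8000, 2.5000)
p + v·dt = (1.0160, -2.1600, 1.1600)
new velocity v' = (0.4400, -1.7760, -0.3000)

p' = (1.0160, -2.1600, 1.1600)
q' = (-0.0160, -0.0559, 0.0040, 0.9983)
v' = (0.4400, -1.7760, -0.3000)
ω' = (0.0918, 1.3477, 0.4307)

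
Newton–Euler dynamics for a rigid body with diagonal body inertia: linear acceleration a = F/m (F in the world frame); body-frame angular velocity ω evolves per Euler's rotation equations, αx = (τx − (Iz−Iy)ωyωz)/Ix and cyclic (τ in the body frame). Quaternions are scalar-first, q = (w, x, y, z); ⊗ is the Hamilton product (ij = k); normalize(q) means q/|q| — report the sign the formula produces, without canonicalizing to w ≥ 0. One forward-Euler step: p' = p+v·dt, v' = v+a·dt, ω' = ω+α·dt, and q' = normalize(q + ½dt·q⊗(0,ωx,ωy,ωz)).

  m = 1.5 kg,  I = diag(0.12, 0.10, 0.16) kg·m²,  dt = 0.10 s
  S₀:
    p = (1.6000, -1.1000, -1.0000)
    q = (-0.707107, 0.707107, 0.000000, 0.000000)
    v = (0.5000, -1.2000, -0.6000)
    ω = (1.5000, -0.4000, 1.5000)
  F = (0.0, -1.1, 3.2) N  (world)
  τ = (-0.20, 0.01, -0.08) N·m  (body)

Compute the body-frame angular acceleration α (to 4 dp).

gyro term ω×Iω = (-0.0360, -0.0900, 0.0120)
angular accel α = (-1.3667, 1.0000, -0.5750)

α = (-1.3667, 1.0000, -0.5750)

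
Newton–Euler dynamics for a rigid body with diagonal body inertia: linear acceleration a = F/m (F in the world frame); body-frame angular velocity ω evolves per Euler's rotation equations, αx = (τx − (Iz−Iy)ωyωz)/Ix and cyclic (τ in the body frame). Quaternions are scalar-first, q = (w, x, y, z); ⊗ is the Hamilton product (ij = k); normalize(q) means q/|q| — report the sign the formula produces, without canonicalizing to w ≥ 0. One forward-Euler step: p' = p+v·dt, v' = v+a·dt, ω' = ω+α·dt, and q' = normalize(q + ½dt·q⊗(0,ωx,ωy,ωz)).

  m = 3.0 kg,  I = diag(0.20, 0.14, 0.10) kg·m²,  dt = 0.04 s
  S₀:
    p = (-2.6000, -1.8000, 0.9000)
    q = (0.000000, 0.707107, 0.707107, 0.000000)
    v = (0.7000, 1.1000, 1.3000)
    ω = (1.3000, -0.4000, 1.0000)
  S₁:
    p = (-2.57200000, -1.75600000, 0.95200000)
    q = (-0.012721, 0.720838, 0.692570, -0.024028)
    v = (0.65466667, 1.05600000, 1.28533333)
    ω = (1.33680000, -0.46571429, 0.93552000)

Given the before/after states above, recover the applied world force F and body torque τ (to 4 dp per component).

Δω = ω₁−ω₀ = (0.03680000, -0.06571429, -0.06448000)
ω₀×(Iω₀) = (0.0160, 0.1300, 0.0312)
applied torque τ = (0.2000, -0.1000, -0.1300)
v₁ − v₀ = (-0.04533333, -0.04400000, -0.01466667)
F = m·Δv/dt = (-3.4000, -3.3000, -1.1000)

F = (-3.4000, -3.3000, -1.1000)
τ = (0.2000, -0.1000, -0.1300)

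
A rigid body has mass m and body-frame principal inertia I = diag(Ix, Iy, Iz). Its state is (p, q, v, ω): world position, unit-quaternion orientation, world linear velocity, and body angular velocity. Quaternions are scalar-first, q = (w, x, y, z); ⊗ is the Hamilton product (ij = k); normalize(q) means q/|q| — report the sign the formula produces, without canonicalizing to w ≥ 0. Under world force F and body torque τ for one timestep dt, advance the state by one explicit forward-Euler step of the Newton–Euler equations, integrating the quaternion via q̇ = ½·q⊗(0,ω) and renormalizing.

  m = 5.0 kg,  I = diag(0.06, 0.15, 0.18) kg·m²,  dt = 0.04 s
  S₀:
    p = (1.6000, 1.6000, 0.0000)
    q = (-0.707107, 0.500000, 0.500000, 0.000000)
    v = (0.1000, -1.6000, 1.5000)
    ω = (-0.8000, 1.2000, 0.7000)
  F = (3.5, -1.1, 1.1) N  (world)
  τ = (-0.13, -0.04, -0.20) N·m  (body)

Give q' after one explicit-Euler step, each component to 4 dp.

q' = (-0.7107, 0.5180, 0.4758, 0.0101)

2q̇ = q⊗(0,ω) = (-0.2000000, 0.9156856, -1.1985284, 0.5050251)
q' = normalize(q + ½dt·q⊗(0,ω)) = (-0.7107, 0.5180, 0.4758, 0.0101)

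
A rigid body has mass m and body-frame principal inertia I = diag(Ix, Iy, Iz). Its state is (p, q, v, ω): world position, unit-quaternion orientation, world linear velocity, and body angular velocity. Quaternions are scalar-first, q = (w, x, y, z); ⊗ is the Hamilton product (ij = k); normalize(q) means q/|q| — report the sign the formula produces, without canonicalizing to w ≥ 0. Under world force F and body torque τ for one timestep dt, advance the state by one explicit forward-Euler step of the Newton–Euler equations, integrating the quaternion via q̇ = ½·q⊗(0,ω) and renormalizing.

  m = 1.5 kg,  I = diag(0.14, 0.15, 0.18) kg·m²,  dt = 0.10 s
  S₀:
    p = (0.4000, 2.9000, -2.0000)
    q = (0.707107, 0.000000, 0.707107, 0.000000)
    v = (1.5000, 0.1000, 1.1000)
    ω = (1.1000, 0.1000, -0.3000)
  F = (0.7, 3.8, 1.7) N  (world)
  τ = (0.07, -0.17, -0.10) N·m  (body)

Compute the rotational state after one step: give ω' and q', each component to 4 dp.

precession coupling ω×(Iω) = (-0.0009, 0.0132, 0.0011)
α = I⁻¹(τ − ω×Iω) = (0.5064, -1.2213, -0.5617)
ω' = ω + α·dt = (1.1506, -0.0221, -0.3562)
Hamilton product q⊗(0,ω) = (-0.0707107, 0.5656856, 0.0707107, -0.9899498)
q + ½dt·q⊗(0,ω), renormalized = (0.7024, 0.0282, 0.7095, -0.0494)

ω' = (1.1506, -0.0221, -0.3562)
q' = (0.7024, 0.0282, 0.7095, -0.0494)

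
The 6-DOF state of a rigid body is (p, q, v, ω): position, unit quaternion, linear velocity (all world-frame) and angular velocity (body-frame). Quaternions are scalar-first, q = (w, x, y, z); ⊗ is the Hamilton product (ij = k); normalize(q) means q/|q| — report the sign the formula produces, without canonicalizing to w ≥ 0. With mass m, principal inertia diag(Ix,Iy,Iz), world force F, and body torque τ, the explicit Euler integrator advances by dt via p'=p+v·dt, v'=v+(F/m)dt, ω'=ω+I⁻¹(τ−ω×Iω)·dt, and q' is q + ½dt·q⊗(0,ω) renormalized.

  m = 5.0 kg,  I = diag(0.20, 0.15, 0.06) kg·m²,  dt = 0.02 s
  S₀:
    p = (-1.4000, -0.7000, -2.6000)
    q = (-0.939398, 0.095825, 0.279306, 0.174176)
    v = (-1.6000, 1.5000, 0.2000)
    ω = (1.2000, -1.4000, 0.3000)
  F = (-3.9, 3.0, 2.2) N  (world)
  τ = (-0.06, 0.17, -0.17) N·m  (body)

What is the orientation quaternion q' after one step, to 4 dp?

Hamilton product q⊗(0,ω) = (0.2237856, -0.7996394, 1.4954209, -0.7511416)
q + ½dt·q⊗(0,ω), renormalized = (-0.9370, 0.0878, 0.2942, 0.1666)

q' = (-0.9370, 0.0878, 0.2942, 0.1666)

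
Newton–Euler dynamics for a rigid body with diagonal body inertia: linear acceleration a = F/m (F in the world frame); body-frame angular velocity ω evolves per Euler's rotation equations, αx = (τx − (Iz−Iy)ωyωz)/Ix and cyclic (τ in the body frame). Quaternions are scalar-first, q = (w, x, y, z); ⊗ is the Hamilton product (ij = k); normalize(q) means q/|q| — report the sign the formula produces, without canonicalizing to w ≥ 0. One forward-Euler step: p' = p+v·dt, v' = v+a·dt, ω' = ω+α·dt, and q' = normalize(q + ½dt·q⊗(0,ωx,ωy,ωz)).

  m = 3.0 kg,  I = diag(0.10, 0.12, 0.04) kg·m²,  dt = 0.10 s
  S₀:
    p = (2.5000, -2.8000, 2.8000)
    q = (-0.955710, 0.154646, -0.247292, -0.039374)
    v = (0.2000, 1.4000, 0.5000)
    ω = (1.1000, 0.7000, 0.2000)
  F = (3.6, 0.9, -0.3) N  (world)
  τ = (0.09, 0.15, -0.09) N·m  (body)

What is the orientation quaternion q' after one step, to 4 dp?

q⊗(0,ω) = (0.0108686, -1.0731776, -0.7432376, 0.1891314)
updated quaternion q' = (-0.9531, 0.1008, -0.2838, -0.0299)

q' = (-0.9531, 0.1008, -0.2838, -0.0299)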